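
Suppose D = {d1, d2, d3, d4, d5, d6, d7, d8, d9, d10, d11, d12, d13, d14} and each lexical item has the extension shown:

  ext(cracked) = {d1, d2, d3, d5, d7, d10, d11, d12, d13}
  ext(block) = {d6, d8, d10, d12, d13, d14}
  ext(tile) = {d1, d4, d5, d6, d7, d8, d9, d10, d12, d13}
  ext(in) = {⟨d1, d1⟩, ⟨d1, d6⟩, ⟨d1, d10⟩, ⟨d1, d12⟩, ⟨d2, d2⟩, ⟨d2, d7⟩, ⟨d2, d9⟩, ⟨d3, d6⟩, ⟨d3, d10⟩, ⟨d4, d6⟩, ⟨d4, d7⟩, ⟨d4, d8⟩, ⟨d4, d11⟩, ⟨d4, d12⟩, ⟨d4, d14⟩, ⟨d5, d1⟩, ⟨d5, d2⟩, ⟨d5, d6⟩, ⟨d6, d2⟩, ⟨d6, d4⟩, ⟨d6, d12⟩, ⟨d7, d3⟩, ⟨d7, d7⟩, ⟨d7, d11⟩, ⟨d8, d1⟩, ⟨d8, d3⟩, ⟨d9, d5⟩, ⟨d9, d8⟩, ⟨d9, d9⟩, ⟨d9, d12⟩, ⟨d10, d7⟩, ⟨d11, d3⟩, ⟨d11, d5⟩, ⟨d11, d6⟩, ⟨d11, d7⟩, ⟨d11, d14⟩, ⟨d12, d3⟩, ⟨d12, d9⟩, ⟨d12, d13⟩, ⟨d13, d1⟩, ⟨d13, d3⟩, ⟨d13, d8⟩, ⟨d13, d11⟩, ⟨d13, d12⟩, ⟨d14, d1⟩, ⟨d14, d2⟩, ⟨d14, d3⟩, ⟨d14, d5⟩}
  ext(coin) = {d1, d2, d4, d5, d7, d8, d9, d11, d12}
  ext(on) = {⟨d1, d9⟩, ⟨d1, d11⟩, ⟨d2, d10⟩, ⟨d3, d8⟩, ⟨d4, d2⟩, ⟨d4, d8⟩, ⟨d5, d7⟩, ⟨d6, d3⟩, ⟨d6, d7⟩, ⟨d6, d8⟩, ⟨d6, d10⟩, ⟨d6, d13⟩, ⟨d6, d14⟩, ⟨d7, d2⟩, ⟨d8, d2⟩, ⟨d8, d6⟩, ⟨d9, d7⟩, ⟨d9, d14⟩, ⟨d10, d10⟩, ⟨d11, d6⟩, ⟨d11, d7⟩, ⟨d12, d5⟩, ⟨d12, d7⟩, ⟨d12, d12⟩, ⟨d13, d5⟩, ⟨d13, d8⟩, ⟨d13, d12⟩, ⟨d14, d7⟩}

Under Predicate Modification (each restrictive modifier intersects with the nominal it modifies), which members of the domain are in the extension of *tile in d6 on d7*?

{d5}

⟦in d6⟧ = {x : ⟨x, d6⟩ ∈ ⟦in⟧} = {d1, d3, d4, d5, d11}
⟦on d7⟧ = {x : ⟨x, d7⟩ ∈ ⟦on⟧} = {d5, d6, d9, d11, d12, d14}
⟦tile⟧ = {d1, d4, d5, d6, d7, d8, d9, d10, d12, d13}
… ∩ ⟦in d6⟧ = {d1, d4, d5, d6, d7, d8, d9, d10, d12, d13} ∩ {d1, d3, d4, d5, d11} = {d1, d4, d5}
… ∩ ⟦on d7⟧ = {d1, d4, d5} ∩ {d5, d6, d9, d11, d12, d14} = {d5}
So ⟦tile in d6 on d7⟧ = {d5}.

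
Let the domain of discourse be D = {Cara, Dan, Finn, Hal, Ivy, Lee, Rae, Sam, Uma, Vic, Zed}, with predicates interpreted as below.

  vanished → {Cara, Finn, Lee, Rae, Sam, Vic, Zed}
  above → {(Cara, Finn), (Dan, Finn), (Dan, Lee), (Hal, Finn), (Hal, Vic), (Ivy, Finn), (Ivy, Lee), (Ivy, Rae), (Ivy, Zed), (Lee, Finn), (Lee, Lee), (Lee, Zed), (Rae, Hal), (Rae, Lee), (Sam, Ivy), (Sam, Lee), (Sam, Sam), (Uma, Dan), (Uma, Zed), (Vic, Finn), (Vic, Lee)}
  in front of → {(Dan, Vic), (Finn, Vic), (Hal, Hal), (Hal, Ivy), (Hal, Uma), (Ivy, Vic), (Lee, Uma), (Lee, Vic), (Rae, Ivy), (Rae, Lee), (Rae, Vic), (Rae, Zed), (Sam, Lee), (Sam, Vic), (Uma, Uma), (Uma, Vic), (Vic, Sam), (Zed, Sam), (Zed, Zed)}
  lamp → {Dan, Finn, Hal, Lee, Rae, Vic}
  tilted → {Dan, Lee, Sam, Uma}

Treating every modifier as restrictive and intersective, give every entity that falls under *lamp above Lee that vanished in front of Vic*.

{Lee, Rae}

⟦above Lee⟧ = {x : ⟨x, Lee⟩ ∈ ⟦above⟧} = {Dan, Ivy, Lee, Rae, Sam, Vic}
⟦that vanished⟧ = ⟦vanished⟧ = {Cara, Finn, Lee, Rae, Sam, Vic, Zed}
⟦in front of Vic⟧ = {x : ⟨x, Vic⟩ ∈ ⟦in front of⟧} = {Dan, Finn, Ivy, Lee, Rae, Sam, Uma}
⟦lamp⟧ = {Dan, Finn, Hal, Lee, Rae, Vic}
… ∩ ⟦above Lee⟧ = {Dan, Finn, Hal, Lee, Rae, Vic} ∩ {Dan, Ivy, Lee, Rae, Sam, Vic} = {Dan, Lee, Rae, Vic}
… ∩ ⟦that vanished⟧ = {Dan, Lee, Rae, Vic} ∩ {Cara, Finn, Lee, Rae, Sam, Vic, Zed} = {Lee, Rae, Vic}
… ∩ ⟦in front of Vic⟧ = {Lee, Rae, Vic} ∩ {Dan, Finn, Ivy, Lee, Rae, Sam, Uma} = {Lee, Rae}
So ⟦lamp above Lee that vanished in front of Vic⟧ = {Lee, Rae}.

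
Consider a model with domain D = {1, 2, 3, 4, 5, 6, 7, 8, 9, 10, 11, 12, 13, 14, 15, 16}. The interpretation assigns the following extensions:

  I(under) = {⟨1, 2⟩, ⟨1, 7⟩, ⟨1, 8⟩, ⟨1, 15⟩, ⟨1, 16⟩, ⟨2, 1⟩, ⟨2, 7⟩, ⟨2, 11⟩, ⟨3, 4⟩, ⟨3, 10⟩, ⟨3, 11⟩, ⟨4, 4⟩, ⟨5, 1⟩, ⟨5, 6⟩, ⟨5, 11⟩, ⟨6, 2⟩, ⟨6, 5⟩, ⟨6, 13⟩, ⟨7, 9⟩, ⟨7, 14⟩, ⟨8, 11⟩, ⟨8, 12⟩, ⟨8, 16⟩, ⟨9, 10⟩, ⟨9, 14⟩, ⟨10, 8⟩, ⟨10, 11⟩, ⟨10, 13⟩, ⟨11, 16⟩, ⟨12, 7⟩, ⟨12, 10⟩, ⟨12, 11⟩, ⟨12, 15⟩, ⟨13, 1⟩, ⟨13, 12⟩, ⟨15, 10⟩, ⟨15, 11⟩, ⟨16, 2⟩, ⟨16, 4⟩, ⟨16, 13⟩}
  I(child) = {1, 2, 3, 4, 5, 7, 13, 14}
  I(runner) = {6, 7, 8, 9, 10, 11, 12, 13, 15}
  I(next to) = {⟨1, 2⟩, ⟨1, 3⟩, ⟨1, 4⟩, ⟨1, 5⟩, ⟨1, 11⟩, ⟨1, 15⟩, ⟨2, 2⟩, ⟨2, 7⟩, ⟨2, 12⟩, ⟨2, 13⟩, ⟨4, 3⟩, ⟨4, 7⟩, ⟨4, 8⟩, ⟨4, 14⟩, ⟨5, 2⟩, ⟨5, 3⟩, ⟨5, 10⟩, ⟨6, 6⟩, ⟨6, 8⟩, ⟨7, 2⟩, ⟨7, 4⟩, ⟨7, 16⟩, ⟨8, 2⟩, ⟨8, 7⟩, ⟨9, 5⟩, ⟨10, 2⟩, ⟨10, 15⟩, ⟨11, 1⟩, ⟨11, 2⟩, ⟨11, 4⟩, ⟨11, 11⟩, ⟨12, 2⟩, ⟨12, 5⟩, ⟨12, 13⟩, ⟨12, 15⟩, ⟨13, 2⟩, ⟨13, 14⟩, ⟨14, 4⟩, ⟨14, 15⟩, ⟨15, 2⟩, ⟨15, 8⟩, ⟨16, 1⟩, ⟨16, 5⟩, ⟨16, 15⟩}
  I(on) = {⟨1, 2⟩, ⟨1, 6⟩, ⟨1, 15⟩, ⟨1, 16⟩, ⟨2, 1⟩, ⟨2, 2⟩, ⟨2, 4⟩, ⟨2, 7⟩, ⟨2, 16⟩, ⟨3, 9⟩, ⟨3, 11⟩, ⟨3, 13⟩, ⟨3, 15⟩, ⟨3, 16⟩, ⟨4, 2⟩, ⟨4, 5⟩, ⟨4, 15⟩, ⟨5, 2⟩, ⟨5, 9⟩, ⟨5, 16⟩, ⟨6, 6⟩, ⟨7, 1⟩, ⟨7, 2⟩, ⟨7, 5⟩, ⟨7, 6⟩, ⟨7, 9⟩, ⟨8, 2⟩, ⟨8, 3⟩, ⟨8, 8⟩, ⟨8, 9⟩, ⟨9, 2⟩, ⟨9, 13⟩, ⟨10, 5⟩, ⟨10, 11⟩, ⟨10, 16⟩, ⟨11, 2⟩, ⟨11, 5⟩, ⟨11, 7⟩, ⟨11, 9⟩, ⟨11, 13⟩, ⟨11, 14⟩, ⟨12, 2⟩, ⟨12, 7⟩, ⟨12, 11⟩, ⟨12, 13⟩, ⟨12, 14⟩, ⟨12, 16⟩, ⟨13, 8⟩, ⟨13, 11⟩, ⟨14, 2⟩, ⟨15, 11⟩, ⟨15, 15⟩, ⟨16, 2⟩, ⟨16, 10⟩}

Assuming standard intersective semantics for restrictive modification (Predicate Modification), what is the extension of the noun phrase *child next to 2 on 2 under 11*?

⟦next to 2⟧ = {x : ⟨x, 2⟩ ∈ ⟦next to⟧} = {1, 2, 5, 7, 8, 10, 11, 12, 13, 15}
⟦on 2⟧ = {x : ⟨x, 2⟩ ∈ ⟦on⟧} = {1, 2, 4, 5, 7, 8, 9, 11, 12, 14, 16}
⟦under 11⟧ = {x : ⟨x, 11⟩ ∈ ⟦under⟧} = {2, 3, 5, 8, 10, 12, 15}
⟦child⟧ = {1, 2, 3, 4, 5, 7, 13, 14}
… ∩ ⟦next to 2⟧ = {1, 2, 3, 4, 5, 7, 13, 14} ∩ {1, 2, 5, 7, 8, 10, 11, 12, 13, 15} = {1, 2, 5, 7, 13}
… ∩ ⟦on 2⟧ = {1, 2, 5, 7, 13} ∩ {1, 2, 4, 5, 7, 8, 9, 11, 12, 14, 16} = {1, 2, 5, 7}
… ∩ ⟦under 11⟧ = {1, 2, 5, 7} ∩ {2, 3, 5, 8, 10, 12, 15} = {2, 5}
So ⟦child next to 2 on 2 under 11⟧ = {2, 5}.

{2, 5}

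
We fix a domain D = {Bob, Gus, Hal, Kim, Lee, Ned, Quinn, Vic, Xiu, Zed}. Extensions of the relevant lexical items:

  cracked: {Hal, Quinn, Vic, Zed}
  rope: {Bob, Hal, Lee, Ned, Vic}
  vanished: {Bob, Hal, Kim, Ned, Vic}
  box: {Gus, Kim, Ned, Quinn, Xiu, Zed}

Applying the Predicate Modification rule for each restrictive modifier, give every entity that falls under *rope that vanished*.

{Bob, Hal, Ned, Vic}

⟦that vanished⟧ = ⟦vanished⟧ = {Bob, Hal, Kim, Ned, Vic}
⟦rope⟧ = {Bob, Hal, Lee, Ned, Vic}
… ∩ ⟦that vanished⟧ = {Bob, Hal, Lee, Ned, Vic} ∩ {Bob, Hal, Kim, Ned, Vic} = {Bob, Hal, Ned, Vic}
So ⟦rope that vanished⟧ = {Bob, Hal, Ned, Vic}.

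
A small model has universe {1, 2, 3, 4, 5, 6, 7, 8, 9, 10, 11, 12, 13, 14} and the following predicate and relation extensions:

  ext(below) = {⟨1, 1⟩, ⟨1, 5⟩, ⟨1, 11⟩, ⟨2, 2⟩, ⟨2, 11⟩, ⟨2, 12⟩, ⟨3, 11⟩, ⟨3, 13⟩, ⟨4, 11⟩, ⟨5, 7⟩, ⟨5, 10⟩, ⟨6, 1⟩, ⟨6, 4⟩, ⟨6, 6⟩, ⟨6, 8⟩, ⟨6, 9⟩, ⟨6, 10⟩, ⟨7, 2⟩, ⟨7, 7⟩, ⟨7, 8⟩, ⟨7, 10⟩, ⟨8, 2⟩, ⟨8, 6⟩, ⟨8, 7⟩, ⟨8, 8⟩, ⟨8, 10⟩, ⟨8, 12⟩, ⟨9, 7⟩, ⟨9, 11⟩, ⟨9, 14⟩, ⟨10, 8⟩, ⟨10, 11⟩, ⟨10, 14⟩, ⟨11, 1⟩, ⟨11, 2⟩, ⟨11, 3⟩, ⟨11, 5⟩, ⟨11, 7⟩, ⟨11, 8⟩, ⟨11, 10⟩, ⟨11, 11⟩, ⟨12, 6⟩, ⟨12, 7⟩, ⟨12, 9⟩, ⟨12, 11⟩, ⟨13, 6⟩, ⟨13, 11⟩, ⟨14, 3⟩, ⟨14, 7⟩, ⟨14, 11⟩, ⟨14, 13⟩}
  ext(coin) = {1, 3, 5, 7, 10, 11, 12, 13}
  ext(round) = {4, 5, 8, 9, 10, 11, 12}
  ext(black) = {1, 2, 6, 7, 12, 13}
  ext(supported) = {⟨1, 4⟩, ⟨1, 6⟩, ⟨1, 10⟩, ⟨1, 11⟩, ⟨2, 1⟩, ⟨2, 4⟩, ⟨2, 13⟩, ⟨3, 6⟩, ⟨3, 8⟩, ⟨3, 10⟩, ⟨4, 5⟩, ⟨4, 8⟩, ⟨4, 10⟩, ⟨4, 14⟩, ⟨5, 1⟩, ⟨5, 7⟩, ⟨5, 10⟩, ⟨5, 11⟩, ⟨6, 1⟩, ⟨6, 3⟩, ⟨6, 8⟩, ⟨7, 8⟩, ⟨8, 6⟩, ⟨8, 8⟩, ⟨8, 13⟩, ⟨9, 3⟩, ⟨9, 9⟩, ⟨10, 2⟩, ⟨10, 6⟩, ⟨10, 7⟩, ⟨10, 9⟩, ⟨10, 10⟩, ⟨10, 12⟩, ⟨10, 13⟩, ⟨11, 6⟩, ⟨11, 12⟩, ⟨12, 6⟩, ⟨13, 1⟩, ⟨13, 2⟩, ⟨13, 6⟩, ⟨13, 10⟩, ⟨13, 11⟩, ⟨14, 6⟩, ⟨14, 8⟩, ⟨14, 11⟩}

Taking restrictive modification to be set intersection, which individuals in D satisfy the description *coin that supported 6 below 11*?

⟦that supported 6⟧ = {x : ⟨x, 6⟩ ∈ ⟦supported⟧} = {1, 3, 8, 10, 11, 12, 13, 14}
⟦below 11⟧ = {x : ⟨x, 11⟩ ∈ ⟦below⟧} = {1, 2, 3, 4, 9, 10, 11, 12, 13, 14}
⟦coin⟧ = {1, 3, 5, 7, 10, 11, 12, 13}
… ∩ ⟦that supported 6⟧ = {1, 3, 5, 7, 10, 11, 12, 13} ∩ {1, 3, 8, 10, 11, 12, 13, 14} = {1, 3, 10, 11, 12, 13}
… ∩ ⟦below 11⟧ = {1, 3, 10, 11, 12, 13} ∩ {1, 2, 3, 4, 9, 10, 11, 12, 13, 14} = {1, 3, 10, 11, 12, 13}
So ⟦coin that supported 6 below 11⟧ = {1, 3, 10, 11, 12, 13}.

{1, 3, 10, 11, 12, 13}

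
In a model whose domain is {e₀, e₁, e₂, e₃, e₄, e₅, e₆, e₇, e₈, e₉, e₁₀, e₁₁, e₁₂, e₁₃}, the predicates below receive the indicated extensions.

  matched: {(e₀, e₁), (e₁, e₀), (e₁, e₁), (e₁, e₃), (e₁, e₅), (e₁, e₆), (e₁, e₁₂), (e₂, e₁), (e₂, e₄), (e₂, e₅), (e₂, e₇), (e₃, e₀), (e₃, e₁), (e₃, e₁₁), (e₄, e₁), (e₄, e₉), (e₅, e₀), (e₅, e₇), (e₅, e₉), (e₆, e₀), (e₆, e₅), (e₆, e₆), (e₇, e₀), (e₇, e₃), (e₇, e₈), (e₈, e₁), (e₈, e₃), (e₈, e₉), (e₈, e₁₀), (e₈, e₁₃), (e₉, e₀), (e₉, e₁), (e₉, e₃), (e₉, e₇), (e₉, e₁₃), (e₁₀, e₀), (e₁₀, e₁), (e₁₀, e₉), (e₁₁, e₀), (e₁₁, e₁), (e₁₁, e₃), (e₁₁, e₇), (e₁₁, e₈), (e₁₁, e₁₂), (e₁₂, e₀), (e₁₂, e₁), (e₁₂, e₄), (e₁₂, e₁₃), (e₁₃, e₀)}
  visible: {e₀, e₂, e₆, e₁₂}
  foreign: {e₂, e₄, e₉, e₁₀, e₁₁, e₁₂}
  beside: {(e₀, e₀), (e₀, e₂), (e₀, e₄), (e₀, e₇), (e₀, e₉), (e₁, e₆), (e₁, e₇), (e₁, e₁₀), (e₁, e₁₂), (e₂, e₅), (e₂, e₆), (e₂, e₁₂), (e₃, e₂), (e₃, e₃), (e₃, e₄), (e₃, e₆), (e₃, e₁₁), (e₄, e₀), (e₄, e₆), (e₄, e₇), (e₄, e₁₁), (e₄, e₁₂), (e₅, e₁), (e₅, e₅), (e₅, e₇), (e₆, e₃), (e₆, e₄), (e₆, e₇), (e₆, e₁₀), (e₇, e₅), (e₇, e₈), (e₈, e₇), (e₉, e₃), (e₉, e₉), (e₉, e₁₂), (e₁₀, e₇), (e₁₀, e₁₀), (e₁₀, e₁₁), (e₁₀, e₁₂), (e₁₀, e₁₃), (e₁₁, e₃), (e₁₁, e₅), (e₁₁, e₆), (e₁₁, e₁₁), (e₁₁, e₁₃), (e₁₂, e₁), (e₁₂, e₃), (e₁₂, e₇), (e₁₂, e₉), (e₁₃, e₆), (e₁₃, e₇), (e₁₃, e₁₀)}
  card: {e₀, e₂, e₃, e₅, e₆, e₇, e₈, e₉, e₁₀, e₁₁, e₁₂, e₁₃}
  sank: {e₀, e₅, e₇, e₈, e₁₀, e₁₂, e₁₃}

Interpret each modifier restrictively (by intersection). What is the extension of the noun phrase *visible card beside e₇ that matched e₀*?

{e₆, e₁₂}

⟦beside e₇⟧ = {x : ⟨x, e₇⟩ ∈ ⟦beside⟧} = {e₀, e₁, e₄, e₅, e₆, e₈, e₁₀, e₁₂, e₁₃}
⟦that matched e₀⟧ = {x : ⟨x, e₀⟩ ∈ ⟦matched⟧} = {e₁, e₃, e₅, e₆, e₇, e₉, e₁₀, e₁₁, e₁₂, e₁₃}
⟦card⟧ = {e₀, e₂, e₃, e₅, e₆, e₇, e₈, e₉, e₁₀, e₁₁, e₁₂, e₁₃}
… ∩ ⟦beside e₇⟧ = {e₀, e₂, e₃, e₅, e₆, e₇, e₈, e₉, e₁₀, e₁₁, e₁₂, e₁₃} ∩ {e₀, e₁, e₄, e₅, e₆, e₈, e₁₀, e₁₂, e₁₃} = {e₀, e₅, e₆, e₈, e₁₀, e₁₂, e₁₃}
… ∩ ⟦that matched e₀⟧ = {e₀, e₅, e₆, e₈, e₁₀, e₁₂, e₁₃} ∩ {e₁, e₃, e₅, e₆, e₇, e₉, e₁₀, e₁₁, e₁₂, e₁₃} = {e₅, e₆, e₁₀, e₁₂, e₁₃}
… ∩ ⟦visible⟧ = {e₅, e₆, e₁₀, e₁₂, e₁₃} ∩ {e₀, e₂, e₆, e₁₂} = {e₆, e₁₂}
So ⟦visible card beside e₇ that matched e₀⟧ = {e₆, e₁₂}.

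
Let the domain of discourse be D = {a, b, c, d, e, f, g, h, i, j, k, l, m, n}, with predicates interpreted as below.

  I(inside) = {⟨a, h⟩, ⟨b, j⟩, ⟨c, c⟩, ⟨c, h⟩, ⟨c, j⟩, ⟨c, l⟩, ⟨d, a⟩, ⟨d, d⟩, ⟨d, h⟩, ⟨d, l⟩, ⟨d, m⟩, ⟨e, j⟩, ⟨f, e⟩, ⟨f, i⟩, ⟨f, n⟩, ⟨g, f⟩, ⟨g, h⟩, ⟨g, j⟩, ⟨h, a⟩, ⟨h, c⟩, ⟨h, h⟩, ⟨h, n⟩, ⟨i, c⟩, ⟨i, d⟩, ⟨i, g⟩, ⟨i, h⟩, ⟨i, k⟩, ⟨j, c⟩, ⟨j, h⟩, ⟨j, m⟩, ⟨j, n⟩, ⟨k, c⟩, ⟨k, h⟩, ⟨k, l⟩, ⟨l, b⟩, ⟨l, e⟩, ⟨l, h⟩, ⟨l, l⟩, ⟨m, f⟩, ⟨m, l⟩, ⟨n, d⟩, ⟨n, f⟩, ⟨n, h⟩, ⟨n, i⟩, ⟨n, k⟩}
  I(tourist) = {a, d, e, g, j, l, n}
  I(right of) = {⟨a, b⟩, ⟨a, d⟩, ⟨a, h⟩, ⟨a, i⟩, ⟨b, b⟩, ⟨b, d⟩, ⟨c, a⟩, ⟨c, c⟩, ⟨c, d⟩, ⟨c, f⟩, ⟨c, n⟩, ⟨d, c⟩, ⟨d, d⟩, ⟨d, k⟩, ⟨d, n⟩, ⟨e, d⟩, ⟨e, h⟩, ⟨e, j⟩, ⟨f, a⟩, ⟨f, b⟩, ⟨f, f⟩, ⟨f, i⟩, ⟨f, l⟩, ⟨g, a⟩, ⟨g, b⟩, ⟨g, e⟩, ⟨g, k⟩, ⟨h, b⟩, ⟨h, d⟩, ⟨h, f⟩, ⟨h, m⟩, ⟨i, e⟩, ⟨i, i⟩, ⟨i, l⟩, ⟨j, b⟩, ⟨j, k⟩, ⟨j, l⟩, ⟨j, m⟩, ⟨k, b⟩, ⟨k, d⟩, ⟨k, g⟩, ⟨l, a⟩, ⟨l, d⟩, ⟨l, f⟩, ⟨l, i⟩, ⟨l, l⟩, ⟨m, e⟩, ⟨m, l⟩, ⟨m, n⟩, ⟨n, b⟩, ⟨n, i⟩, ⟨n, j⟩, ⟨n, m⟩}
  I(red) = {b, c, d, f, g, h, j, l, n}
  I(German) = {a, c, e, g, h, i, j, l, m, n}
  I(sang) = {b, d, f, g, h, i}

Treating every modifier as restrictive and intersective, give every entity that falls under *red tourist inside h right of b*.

{g, j, n}

⟦inside h⟧ = {x : ⟨x, h⟩ ∈ ⟦inside⟧} = {a, c, d, g, h, i, j, k, l, n}
⟦right of b⟧ = {x : ⟨x, b⟩ ∈ ⟦right of⟧} = {a, b, f, g, h, j, k, n}
⟦tourist⟧ = {a, d, e, g, j, l, n}
… ∩ ⟦inside h⟧ = {a, d, e, g, j, l, n} ∩ {a, c, d, g, h, i, j, k, l, n} = {a, d, g, j, l, n}
… ∩ ⟦right of b⟧ = {a, d, g, j, l, n} ∩ {a, b, f, g, h, j, k, n} = {a, g, j, n}
… ∩ ⟦red⟧ = {a, g, j, n} ∩ {b, c, d, f, g, h, j, l, n} = {g, j, n}
So ⟦red tourist inside h right of b⟧ = {g, j, n}.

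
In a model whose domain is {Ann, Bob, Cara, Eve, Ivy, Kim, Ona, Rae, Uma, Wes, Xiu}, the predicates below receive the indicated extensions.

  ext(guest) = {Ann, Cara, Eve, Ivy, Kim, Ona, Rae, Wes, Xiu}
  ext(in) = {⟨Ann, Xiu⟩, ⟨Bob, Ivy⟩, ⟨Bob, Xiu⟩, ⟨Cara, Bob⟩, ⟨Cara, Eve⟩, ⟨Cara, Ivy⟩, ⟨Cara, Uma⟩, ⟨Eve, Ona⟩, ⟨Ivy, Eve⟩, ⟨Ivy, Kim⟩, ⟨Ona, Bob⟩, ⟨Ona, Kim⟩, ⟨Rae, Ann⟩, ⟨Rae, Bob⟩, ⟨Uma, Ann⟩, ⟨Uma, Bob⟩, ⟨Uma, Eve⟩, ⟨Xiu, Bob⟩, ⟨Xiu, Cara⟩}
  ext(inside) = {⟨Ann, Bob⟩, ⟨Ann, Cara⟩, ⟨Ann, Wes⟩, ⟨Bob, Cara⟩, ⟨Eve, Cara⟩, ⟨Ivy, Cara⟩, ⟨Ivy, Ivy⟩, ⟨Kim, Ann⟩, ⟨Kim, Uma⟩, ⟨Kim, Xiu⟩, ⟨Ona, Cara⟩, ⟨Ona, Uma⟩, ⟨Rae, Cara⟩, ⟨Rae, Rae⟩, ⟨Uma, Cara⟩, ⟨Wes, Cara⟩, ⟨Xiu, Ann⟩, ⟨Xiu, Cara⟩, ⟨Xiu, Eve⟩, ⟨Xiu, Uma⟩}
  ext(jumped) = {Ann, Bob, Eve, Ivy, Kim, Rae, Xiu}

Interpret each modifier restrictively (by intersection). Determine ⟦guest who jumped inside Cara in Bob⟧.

⟦who jumped⟧ = ⟦jumped⟧ = {Ann, Bob, Eve, Ivy, Kim, Rae, Xiu}
⟦inside Cara⟧ = {x : ⟨x, Cara⟩ ∈ ⟦inside⟧} = {Ann, Bob, Eve, Ivy, Ona, Rae, Uma, Wes, Xiu}
⟦in Bob⟧ = {x : ⟨x, Bob⟩ ∈ ⟦in⟧} = {Cara, Ona, Rae, Uma, Xiu}
⟦guest⟧ = {Ann, Cara, Eve, Ivy, Kim, Ona, Rae, Wes, Xiu}
… ∩ ⟦who jumped⟧ = {Ann, Cara, Eve, Ivy, Kim, Ona, Rae, Wes, Xiu} ∩ {Ann, Bob, Eve, Ivy, Kim, Rae, Xiu} = {Ann, Eve, Ivy, Kim, Rae, Xiu}
… ∩ ⟦inside Cara⟧ = {Ann, Eve, Ivy, Kim, Rae, Xiu} ∩ {Ann, Bob, Eve, Ivy, Ona, Rae, Uma, Wes, Xiu} = {Ann, Eve, Ivy, Rae, Xiu}
… ∩ ⟦in Bob⟧ = {Ann, Eve, Ivy, Rae, Xiu} ∩ {Cara, Ona, Rae, Uma, Xiu} = {Rae, Xiu}
So ⟦guest who jumped inside Cara in Bob⟧ = {Rae, Xiu}.

{Rae, Xiu}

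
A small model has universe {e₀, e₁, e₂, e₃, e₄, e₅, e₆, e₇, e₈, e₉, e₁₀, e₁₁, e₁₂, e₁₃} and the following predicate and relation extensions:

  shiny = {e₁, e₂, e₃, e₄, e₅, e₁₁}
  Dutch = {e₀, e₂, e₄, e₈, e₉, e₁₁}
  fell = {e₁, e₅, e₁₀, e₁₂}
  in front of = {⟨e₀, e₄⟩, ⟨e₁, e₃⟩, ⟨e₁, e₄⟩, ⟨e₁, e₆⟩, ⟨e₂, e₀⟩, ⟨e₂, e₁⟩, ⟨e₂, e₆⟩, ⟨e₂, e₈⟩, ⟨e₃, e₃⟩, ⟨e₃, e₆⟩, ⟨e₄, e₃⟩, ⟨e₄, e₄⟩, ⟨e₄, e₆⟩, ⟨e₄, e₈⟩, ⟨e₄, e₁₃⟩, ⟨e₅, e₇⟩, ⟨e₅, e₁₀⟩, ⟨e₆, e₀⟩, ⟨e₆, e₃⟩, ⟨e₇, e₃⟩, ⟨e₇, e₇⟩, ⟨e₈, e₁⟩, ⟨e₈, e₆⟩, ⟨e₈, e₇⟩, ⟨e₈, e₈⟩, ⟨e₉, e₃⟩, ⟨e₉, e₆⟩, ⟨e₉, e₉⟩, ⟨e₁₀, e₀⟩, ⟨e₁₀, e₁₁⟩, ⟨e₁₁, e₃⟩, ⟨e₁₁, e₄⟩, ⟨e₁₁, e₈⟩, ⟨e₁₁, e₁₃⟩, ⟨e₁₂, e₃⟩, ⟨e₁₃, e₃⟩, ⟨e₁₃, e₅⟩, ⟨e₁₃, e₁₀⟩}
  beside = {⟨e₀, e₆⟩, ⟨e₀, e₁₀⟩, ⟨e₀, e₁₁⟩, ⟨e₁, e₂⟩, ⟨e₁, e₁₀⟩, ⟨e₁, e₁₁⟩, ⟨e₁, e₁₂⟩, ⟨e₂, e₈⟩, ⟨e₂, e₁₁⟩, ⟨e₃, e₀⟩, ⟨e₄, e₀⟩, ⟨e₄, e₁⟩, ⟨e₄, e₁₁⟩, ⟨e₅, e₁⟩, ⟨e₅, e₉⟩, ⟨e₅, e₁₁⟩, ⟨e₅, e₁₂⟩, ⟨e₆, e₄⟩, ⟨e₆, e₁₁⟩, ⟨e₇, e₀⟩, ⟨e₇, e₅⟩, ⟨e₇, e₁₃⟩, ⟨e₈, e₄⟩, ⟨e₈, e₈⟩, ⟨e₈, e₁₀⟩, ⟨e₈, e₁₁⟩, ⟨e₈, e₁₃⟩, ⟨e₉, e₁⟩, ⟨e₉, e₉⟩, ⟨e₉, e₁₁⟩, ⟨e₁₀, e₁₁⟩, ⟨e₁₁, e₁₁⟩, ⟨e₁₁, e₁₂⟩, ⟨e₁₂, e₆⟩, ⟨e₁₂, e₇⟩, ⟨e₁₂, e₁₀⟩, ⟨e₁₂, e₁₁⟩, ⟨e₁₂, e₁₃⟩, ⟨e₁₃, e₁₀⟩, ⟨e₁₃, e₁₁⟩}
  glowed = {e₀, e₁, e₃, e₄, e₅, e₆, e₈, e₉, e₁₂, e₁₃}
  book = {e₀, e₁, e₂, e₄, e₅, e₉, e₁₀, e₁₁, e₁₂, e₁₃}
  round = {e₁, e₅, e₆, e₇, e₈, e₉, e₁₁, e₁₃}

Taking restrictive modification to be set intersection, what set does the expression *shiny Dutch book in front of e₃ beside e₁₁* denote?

⟦in front of e₃⟧ = {x : ⟨x, e₃⟩ ∈ ⟦in front of⟧} = {e₁, e₃, e₄, e₆, e₇, e₉, e₁₁, e₁₂, e₁₃}
⟦beside e₁₁⟧ = {x : ⟨x, e₁₁⟩ ∈ ⟦beside⟧} = {e₀, e₁, e₂, e₄, e₅, e₆, e₈, e₉, e₁₀, e₁₁, e₁₂, e₁₃}
⟦book⟧ = {e₀, e₁, e₂, e₄, e₅, e₉, e₁₀, e₁₁, e₁₂, e₁₃}
… ∩ ⟦in front of e₃⟧ = {e₀, e₁, e₂, e₄, e₅, e₉, e₁₀, e₁₁, e₁₂, e₁₃} ∩ {e₁, e₃, e₄, e₆, e₇, e₉, e₁₁, e₁₂, e₁₃} = {e₁, e₄, e₉, e₁₁, e₁₂, e₁₃}
… ∩ ⟦beside e₁₁⟧ = {e₁, e₄, e₉, e₁₁, e₁₂, e₁₃} ∩ {e₀, e₁, e₂, e₄, e₅, e₆, e₈, e₉, e₁₀, e₁₁, e₁₂, e₁₃} = {e₁, e₄, e₉, e₁₁, e₁₂, e₁₃}
… ∩ ⟦shiny⟧ = {e₁, e₄, e₉, e₁₁, e₁₂, e₁₃} ∩ {e₁, e₂, e₃, e₄, e₅, e₁₁} = {e₁, e₄, e₁₁}
… ∩ ⟦Dutch⟧ = {e₁, e₄, e₁₁} ∩ {e₀, e₂, e₄, e₈, e₉, e₁₁} = {e₄, e₁₁}
So ⟦shiny Dutch book in front of e₃ beside e₁₁⟧ = {e₄, e₁₁}.

{e₄, e₁₁}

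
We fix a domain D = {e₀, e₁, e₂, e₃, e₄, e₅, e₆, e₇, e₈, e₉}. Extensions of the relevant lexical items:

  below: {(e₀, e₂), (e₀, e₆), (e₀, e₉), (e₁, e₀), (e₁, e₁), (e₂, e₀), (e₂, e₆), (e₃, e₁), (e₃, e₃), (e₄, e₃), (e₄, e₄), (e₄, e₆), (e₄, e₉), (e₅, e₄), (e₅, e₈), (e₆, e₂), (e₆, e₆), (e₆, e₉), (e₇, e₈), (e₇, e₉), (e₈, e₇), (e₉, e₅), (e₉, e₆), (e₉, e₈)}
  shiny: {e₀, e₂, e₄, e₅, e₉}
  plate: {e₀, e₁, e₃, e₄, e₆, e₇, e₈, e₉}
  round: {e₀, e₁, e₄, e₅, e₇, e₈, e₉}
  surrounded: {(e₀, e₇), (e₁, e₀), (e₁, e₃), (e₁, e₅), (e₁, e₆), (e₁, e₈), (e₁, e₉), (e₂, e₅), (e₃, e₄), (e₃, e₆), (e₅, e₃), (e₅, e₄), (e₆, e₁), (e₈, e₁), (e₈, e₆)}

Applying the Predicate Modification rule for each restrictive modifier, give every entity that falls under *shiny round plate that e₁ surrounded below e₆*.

{e₀, e₉}

⟦that e₁ surrounded⟧ = {x : ⟨e₁, x⟩ ∈ ⟦surrounded⟧} = {e₀, e₃, e₅, e₆, e₈, e₉}
⟦below e₆⟧ = {x : ⟨x, e₆⟩ ∈ ⟦below⟧} = {e₀, e₂, e₄, e₆, e₉}
⟦plate⟧ = {e₀, e₁, e₃, e₄, e₆, e₇, e₈, e₉}
… ∩ ⟦that e₁ surrounded⟧ = {e₀, e₁, e₃, e₄, e₆, e₇, e₈, e₉} ∩ {e₀, e₃, e₅, e₆, e₈, e₉} = {e₀, e₃, e₆, e₈, e₉}
… ∩ ⟦below e₆⟧ = {e₀, e₃, e₆, e₈, e₉} ∩ {e₀, e₂, e₄, e₆, e₉} = {e₀, e₆, e₉}
… ∩ ⟦shiny⟧ = {e₀, e₆, e₉} ∩ {e₀, e₂, e₄, e₅, e₉} = {e₀, e₉}
… ∩ ⟦round⟧ = {e₀, e₉} ∩ {e₀, e₁, e₄, e₅, e₇, e₈, e₉} = {e₀, e₉}
So ⟦shiny round plate that e₁ surrounded below e₆⟧ = {e₀, e₉}.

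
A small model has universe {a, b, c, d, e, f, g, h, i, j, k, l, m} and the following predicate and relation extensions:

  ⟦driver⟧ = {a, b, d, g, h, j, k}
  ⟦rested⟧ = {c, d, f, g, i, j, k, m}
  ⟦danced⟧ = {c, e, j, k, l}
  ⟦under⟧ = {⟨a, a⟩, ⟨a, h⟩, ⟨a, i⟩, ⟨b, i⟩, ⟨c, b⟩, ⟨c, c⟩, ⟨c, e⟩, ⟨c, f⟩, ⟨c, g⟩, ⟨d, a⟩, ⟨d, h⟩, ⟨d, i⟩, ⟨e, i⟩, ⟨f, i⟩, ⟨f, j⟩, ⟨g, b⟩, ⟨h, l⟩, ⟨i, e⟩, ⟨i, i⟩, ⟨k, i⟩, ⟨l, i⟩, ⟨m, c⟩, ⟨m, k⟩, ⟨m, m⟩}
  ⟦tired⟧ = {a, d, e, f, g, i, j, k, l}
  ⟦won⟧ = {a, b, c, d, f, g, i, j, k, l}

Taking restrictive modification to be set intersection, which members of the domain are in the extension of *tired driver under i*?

{a, d, k}

⟦under i⟧ = {x : ⟨x, i⟩ ∈ ⟦under⟧} = {a, b, d, e, f, i, k, l}
⟦driver⟧ = {a, b, d, g, h, j, k}
… ∩ ⟦under i⟧ = {a, b, d, g, h, j, k} ∩ {a, b, d, e, f, i, k, l} = {a, b, d, k}
… ∩ ⟦tired⟧ = {a, b, d, k} ∩ {a, d, e, f, g, i, j, k, l} = {a, d, k}
So ⟦tired driver under i⟧ = {a, d, k}.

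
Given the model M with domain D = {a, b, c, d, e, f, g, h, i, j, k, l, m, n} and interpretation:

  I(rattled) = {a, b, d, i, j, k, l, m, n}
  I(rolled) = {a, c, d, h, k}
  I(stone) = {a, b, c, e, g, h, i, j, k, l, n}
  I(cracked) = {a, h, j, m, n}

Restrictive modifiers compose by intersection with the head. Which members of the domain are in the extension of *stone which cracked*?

⟦which cracked⟧ = ⟦cracked⟧ = {a, h, j, m, n}
⟦stone⟧ = {a, b, c, e, g, h, i, j, k, l, n}
… ∩ ⟦which cracked⟧ = {a, b, c, e, g, h, i, j, k, l, n} ∩ {a, h, j, m, n} = {a, h, j, n}
So ⟦stone which cracked⟧ = {a, h, j, n}.

{a, h, j, n}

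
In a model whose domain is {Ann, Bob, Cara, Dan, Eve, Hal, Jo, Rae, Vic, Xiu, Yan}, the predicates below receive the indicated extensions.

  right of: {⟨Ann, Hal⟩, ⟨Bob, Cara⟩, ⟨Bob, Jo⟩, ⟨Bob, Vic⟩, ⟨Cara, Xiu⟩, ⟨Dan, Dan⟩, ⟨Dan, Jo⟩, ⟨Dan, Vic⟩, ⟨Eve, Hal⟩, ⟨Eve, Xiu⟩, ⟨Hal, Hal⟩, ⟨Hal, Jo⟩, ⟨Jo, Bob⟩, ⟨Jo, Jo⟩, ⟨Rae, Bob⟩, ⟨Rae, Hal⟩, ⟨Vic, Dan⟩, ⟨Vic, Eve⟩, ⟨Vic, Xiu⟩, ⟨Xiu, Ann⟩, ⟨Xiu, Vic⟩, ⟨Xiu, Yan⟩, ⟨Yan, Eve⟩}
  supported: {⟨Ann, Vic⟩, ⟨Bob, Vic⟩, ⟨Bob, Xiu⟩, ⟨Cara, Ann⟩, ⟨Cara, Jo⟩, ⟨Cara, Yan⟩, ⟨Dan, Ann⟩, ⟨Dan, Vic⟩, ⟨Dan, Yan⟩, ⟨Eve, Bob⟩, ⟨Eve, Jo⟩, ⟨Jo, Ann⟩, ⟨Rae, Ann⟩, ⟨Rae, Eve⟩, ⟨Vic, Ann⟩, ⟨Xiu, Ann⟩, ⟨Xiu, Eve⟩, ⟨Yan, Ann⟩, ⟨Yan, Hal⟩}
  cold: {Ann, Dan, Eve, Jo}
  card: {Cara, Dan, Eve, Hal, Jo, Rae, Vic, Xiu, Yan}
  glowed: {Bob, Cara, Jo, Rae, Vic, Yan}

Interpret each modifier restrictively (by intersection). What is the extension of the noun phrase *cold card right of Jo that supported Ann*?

⟦right of Jo⟧ = {x : ⟨x, Jo⟩ ∈ ⟦right of⟧} = {Bob, Dan, Hal, Jo}
⟦that supported Ann⟧ = {x : ⟨x, Ann⟩ ∈ ⟦supported⟧} = {Cara, Dan, Jo, Rae, Vic, Xiu, Yan}
⟦card⟧ = {Cara, Dan, Eve, Hal, Jo, Rae, Vic, Xiu, Yan}
… ∩ ⟦right of Jo⟧ = {Cara, Dan, Eve, Hal, Jo, Rae, Vic, Xiu, Yan} ∩ {Bob, Dan, Hal, Jo} = {Dan, Hal, Jo}
… ∩ ⟦that supported Ann⟧ = {Dan, Hal, Jo} ∩ {Cara, Dan, Jo, Rae, Vic, Xiu, Yan} = {Dan, Jo}
… ∩ ⟦cold⟧ = {Dan, Jo} ∩ {Ann, Dan, Eve, Jo} = {Dan, Jo}
So ⟦cold card right of Jo that supported Ann⟧ = {Dan, Jo}.

{Dan, Jo}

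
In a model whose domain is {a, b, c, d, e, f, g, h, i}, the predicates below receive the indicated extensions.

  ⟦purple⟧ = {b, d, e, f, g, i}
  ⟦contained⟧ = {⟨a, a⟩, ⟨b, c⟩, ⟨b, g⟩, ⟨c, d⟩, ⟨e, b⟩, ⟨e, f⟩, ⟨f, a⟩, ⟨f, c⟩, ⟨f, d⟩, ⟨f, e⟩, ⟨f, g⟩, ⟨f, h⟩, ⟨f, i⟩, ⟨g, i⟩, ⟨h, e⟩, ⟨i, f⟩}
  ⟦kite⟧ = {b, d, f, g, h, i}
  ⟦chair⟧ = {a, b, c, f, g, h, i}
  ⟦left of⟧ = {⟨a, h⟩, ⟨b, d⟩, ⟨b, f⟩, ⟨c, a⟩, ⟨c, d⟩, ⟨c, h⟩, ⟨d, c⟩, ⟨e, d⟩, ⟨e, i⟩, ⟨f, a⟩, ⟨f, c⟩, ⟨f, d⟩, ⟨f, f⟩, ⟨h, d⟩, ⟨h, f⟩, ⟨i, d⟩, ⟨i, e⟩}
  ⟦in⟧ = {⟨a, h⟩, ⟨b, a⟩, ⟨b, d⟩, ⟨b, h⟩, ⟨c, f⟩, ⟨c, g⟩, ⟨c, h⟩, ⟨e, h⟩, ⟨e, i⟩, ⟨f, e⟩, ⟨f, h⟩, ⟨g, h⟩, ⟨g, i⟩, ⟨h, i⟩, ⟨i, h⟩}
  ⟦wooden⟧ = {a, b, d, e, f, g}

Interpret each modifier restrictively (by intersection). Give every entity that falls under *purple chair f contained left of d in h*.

⟦f contained⟧ = {x : ⟨f, x⟩ ∈ ⟦contained⟧} = {a, c, d, e, g, h, i}
⟦left of d⟧ = {x : ⟨x, d⟩ ∈ ⟦left of⟧} = {b, c, e, f, h, i}
⟦in h⟧ = {x : ⟨x, h⟩ ∈ ⟦in⟧} = {a, b, c, e, f, g, i}
⟦chair⟧ = {a, b, c, f, g, h, i}
… ∩ ⟦f contained⟧ = {a, b, c, f, g, h, i} ∩ {a, c, d, e, g, h, i} = {a, c, g, h, i}
… ∩ ⟦left of d⟧ = {a, c, g, h, i} ∩ {b, c, e, f, h, i} = {c, h, i}
… ∩ ⟦in h⟧ = {c, h, i} ∩ {a, b, c, e, f, g, i} = {c, i}
… ∩ ⟦purple⟧ = {c, i} ∩ {b, d, e, f, g, i} = {i}
So ⟦purple chair f contained left of d in h⟧ = {i}.

{i}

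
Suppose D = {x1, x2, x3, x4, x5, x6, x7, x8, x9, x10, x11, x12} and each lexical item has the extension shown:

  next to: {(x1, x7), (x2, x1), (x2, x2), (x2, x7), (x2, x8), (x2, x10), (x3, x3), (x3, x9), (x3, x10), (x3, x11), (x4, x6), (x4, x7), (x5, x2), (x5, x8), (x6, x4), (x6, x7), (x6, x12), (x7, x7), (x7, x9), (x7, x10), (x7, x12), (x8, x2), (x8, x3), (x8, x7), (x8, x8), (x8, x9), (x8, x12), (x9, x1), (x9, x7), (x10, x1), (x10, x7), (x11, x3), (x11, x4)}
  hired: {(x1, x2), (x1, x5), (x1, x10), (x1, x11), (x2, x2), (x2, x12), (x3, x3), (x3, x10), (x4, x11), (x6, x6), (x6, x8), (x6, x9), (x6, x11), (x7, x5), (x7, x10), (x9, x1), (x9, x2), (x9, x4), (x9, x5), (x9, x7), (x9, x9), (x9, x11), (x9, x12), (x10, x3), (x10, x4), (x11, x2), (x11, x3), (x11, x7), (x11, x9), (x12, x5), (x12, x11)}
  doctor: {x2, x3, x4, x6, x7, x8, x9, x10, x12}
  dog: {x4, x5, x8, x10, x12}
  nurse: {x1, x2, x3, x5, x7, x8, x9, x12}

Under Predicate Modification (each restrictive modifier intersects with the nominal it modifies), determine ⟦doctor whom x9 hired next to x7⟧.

⟦whom x9 hired⟧ = {x : ⟨x9, x⟩ ∈ ⟦hired⟧} = {x1, x2, x4, x5, x7, x9, x11, x12}
⟦next to x7⟧ = {x : ⟨x, x7⟩ ∈ ⟦next to⟧} = {x1, x2, x4, x6, x7, x8, x9, x10}
⟦doctor⟧ = {x2, x3, x4, x6, x7, x8, x9, x10, x12}
… ∩ ⟦whom x9 hired⟧ = {x2, x3, x4, x6, x7, x8, x9, x10, x12} ∩ {x1, x2, x4, x5, x7, x9, x11, x12} = {x2, x4, x7, x9, x12}
… ∩ ⟦next to x7⟧ = {x2, x4, x7, x9, x12} ∩ {x1, x2, x4, x6, x7, x8, x9, x10} = {x2, x4, x7, x9}
So ⟦doctor whom x9 hired next to x7⟧ = {x2, x4, x7, x9}.

{x2, x4, x7, x9}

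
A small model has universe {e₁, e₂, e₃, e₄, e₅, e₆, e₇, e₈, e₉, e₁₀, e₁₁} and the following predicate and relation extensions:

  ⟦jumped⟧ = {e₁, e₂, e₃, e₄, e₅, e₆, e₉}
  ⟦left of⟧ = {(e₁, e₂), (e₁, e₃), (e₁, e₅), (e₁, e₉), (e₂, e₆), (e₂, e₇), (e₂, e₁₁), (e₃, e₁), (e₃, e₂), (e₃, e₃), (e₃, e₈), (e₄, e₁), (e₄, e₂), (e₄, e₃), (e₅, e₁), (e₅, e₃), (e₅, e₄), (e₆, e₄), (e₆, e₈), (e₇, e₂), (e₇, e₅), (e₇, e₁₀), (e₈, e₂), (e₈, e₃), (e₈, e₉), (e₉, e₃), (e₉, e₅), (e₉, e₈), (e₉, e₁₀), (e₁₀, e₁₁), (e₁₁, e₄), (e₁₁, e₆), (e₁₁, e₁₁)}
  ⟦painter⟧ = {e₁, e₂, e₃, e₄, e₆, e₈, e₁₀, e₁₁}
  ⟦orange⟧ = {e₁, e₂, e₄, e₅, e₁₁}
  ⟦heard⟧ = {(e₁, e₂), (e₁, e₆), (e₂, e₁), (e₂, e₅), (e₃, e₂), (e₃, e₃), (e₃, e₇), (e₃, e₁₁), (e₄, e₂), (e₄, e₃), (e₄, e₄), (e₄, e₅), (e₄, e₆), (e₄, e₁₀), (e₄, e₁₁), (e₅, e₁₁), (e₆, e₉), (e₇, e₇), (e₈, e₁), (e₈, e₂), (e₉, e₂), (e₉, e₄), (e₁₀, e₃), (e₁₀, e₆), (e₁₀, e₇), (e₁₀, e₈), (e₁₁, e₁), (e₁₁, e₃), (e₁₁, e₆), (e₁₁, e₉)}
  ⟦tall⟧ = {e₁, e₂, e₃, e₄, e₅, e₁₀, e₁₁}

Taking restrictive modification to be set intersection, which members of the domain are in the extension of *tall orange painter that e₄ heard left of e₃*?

{e₄}

⟦that e₄ heard⟧ = {x : ⟨e₄, x⟩ ∈ ⟦heard⟧} = {e₂, e₃, e₄, e₅, e₆, e₁₀, e₁₁}
⟦left of e₃⟧ = {x : ⟨x, e₃⟩ ∈ ⟦left of⟧} = {e₁, e₃, e₄, e₅, e₈, e₉}
⟦painter⟧ = {e₁, e₂, e₃, e₄, e₆, e₈, e₁₀, e₁₁}
… ∩ ⟦that e₄ heard⟧ = {e₁, e₂, e₃, e₄, e₆, e₈, e₁₀, e₁₁} ∩ {e₂, e₃, e₄, e₅, e₆, e₁₀, e₁₁} = {e₂, e₃, e₄, e₆, e₁₀, e₁₁}
… ∩ ⟦left of e₃⟧ = {e₂, e₃, e₄, e₆, e₁₀, e₁₁} ∩ {e₁, e₃, e₄, e₅, e₈, e₉} = {e₃, e₄}
… ∩ ⟦tall⟧ = {e₃, e₄} ∩ {e₁, e₂, e₃, e₄, e₅, e₁₀, e₁₁} = {e₃, e₄}
… ∩ ⟦orange⟧ = {e₃, e₄} ∩ {e₁, e₂, e₄, e₅, e₁₁} = {e₄}
So ⟦tall orange painter that e₄ heard left of e₃⟧ = {e₄}.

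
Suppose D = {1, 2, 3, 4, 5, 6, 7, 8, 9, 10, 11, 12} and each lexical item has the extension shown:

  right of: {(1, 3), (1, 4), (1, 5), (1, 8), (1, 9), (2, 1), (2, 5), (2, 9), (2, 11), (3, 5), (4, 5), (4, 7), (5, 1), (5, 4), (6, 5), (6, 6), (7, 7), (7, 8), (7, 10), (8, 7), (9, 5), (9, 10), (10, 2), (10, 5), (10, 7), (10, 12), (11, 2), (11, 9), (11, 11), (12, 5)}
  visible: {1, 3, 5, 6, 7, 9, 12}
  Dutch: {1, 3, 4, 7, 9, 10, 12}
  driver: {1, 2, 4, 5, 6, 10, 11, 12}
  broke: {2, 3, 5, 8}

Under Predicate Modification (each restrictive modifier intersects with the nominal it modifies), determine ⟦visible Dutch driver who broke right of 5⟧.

⟦who broke⟧ = ⟦broke⟧ = {2, 3, 5, 8}
⟦right of 5⟧ = {x : ⟨x, 5⟩ ∈ ⟦right of⟧} = {1, 2, 3, 4, 6, 9, 10, 12}
⟦driver⟧ = {1, 2, 4, 5, 6, 10, 11, 12}
… ∩ ⟦who broke⟧ = {1, 2, 4, 5, 6, 10, 11, 12} ∩ {2, 3, 5, 8} = {2, 5}
… ∩ ⟦right of 5⟧ = {2, 5} ∩ {1, 2, 3, 4, 6, 9, 10, 12} = {2}
… ∩ ⟦visible⟧ = {2} ∩ {1, 3, 5, 6, 7, 9, 12} = ∅
… ∩ ⟦Dutch⟧ = ∅ ∩ {1, 3, 4, 7, 9, 10, 12} = ∅
So ⟦visible Dutch driver who broke right of 5⟧ = {}.

{}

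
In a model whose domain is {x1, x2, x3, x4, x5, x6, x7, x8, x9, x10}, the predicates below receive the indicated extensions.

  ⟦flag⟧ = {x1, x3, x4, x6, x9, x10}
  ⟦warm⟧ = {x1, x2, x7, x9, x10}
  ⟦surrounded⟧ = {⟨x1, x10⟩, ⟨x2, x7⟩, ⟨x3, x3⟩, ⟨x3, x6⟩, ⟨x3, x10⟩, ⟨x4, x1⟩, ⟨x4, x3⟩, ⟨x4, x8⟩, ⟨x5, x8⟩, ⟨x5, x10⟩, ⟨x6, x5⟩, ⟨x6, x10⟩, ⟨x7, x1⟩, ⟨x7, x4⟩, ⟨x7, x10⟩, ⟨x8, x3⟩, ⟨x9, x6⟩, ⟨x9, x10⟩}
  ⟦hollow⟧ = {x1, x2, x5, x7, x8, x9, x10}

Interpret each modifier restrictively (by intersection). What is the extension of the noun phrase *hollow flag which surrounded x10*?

{x1, x9}

⟦which surrounded x10⟧ = {x : ⟨x, x10⟩ ∈ ⟦surrounded⟧} = {x1, x3, x5, x6, x7, x9}
⟦flag⟧ = {x1, x3, x4, x6, x9, x10}
… ∩ ⟦which surrounded x10⟧ = {x1, x3, x4, x6, x9, x10} ∩ {x1, x3, x5, x6, x7, x9} = {x1, x3, x6, x9}
… ∩ ⟦hollow⟧ = {x1, x3, x6, x9} ∩ {x1, x2, x5, x7, x8, x9, x10} = {x1, x9}
So ⟦hollow flag which surrounded x10⟧ = {x1, x9}.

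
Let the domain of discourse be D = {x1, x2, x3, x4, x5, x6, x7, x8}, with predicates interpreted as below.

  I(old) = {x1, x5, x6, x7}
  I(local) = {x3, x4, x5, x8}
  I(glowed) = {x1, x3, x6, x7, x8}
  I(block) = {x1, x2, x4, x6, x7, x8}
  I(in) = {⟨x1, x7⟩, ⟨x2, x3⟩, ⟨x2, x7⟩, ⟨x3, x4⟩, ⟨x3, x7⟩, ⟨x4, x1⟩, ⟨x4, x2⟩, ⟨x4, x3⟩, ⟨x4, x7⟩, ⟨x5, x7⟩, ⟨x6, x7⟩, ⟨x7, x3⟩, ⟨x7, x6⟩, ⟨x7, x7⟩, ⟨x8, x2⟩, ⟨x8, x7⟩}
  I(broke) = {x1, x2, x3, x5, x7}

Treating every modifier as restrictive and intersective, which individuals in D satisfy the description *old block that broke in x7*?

{x1, x7}

⟦that broke⟧ = ⟦broke⟧ = {x1, x2, x3, x5, x7}
⟦in x7⟧ = {x : ⟨x, x7⟩ ∈ ⟦in⟧} = {x1, x2, x3, x4, x5, x6, x7, x8}
⟦block⟧ = {x1, x2, x4, x6, x7, x8}
… ∩ ⟦that broke⟧ = {x1, x2, x4, x6, x7, x8} ∩ {x1, x2, x3, x5, x7} = {x1, x2, x7}
… ∩ ⟦in x7⟧ = {x1, x2, x7} ∩ {x1, x2, x3, x4, x5, x6, x7, x8} = {x1, x2, x7}
… ∩ ⟦old⟧ = {x1, x2, x7} ∩ {x1, x5, x6, x7} = {x1, x7}
So ⟦old block that broke in x7⟧ = {x1, x7}.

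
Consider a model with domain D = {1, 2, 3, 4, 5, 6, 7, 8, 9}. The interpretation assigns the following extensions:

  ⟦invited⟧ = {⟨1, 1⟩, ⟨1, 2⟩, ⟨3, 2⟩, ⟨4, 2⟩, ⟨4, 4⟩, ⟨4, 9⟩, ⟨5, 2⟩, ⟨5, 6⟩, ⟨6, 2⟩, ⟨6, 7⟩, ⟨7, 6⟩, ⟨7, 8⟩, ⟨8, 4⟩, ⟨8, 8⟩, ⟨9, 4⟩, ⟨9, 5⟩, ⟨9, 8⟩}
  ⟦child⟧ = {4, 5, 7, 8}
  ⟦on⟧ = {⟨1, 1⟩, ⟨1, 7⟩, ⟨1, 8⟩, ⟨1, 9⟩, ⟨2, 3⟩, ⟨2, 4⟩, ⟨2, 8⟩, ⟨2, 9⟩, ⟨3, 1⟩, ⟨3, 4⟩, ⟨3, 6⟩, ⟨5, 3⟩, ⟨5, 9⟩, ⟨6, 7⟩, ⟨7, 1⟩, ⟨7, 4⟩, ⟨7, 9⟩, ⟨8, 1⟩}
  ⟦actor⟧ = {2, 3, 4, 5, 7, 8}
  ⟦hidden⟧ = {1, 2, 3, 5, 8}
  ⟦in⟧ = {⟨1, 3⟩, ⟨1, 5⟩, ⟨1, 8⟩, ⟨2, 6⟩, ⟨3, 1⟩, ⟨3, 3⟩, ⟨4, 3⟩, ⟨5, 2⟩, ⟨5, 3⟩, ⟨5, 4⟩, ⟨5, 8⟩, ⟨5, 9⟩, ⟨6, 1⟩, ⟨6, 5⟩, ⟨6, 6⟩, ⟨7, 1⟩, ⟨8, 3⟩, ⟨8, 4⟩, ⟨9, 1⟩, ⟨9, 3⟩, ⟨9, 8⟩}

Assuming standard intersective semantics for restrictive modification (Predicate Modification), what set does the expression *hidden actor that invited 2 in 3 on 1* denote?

{3}

⟦that invited 2⟧ = {x : ⟨x, 2⟩ ∈ ⟦invited⟧} = {1, 3, 4, 5, 6}
⟦in 3⟧ = {x : ⟨x, 3⟩ ∈ ⟦in⟧} = {1, 3, 4, 5, 8, 9}
⟦on 1⟧ = {x : ⟨x, 1⟩ ∈ ⟦on⟧} = {1, 3, 7, 8}
⟦actor⟧ = {2, 3, 4, 5, 7, 8}
… ∩ ⟦that invited 2⟧ = {2, 3, 4, 5, 7, 8} ∩ {1, 3, 4, 5, 6} = {3, 4, 5}
… ∩ ⟦in 3⟧ = {3, 4, 5} ∩ {1, 3, 4, 5, 8, 9} = {3, 4, 5}
… ∩ ⟦on 1⟧ = {3, 4, 5} ∩ {1, 3, 7, 8} = {3}
… ∩ ⟦hidden⟧ = {3} ∩ {1, 2, 3, 5, 8} = {3}
So ⟦hidden actor that invited 2 in 3 on 1⟧ = {3}.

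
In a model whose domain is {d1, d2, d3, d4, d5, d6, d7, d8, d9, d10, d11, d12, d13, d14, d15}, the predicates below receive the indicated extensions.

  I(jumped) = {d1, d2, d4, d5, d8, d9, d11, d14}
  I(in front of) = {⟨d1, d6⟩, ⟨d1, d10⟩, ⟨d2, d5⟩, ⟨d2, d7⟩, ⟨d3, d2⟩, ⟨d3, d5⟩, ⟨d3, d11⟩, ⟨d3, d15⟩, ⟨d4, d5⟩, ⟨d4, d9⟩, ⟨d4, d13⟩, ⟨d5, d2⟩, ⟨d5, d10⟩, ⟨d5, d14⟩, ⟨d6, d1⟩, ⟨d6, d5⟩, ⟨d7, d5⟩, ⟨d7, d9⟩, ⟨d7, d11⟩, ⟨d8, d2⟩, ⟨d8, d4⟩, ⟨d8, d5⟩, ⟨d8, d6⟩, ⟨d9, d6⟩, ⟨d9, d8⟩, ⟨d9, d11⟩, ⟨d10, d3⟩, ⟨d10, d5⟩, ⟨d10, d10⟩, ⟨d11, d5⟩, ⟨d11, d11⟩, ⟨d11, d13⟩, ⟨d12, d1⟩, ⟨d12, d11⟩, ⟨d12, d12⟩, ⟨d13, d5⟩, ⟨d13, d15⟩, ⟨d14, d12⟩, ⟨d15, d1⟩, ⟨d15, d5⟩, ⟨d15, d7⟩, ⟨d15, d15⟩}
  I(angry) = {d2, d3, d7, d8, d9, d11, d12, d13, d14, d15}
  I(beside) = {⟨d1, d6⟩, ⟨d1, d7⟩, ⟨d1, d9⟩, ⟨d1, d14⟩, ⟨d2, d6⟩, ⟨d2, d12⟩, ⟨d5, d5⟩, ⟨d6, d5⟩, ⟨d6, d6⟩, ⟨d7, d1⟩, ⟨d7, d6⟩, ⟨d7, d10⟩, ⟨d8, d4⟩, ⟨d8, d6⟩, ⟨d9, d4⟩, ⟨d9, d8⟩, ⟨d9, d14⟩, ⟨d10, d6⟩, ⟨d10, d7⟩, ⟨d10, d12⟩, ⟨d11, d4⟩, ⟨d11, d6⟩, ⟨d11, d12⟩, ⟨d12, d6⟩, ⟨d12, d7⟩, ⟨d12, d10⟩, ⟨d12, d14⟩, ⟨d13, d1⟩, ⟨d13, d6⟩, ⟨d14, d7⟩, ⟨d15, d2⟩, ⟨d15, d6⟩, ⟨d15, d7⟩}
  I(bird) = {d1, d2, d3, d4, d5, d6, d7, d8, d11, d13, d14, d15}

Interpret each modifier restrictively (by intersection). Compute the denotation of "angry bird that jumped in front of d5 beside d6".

{d2, d8, d11}

⟦that jumped⟧ = ⟦jumped⟧ = {d1, d2, d4, d5, d8, d9, d11, d14}
⟦in front of d5⟧ = {x : ⟨x, d5⟩ ∈ ⟦in front of⟧} = {d2, d3, d4, d6, d7, d8, d10, d11, d13, d15}
⟦beside d6⟧ = {x : ⟨x, d6⟩ ∈ ⟦beside⟧} = {d1, d2, d6, d7, d8, d10, d11, d12, d13, d15}
⟦bird⟧ = {d1, d2, d3, d4, d5, d6, d7, d8, d11, d13, d14, d15}
… ∩ ⟦that jumped⟧ = {d1, d2, d3, d4, d5, d6, d7, d8, d11, d13, d14, d15} ∩ {d1, d2, d4, d5, d8, d9, d11, d14} = {d1, d2, d4, d5, d8, d11, d14}
… ∩ ⟦in front of d5⟧ = {d1, d2, d4, d5, d8, d11, d14} ∩ {d2, d3, d4, d6, d7, d8, d10, d11, d13, d15} = {d2, d4, d8, d11}
… ∩ ⟦beside d6⟧ = {d2, d4, d8, d11} ∩ {d1, d2, d6, d7, d8, d10, d11, d12, d13, d15} = {d2, d8, d11}
… ∩ ⟦angry⟧ = {d2, d8, d11} ∩ {d2, d3, d7, d8, d9, d11, d12, d13, d14, d15} = {d2, d8, d11}
So ⟦angry bird that jumped in front of d5 beside d6⟧ = {d2, d8, d11}.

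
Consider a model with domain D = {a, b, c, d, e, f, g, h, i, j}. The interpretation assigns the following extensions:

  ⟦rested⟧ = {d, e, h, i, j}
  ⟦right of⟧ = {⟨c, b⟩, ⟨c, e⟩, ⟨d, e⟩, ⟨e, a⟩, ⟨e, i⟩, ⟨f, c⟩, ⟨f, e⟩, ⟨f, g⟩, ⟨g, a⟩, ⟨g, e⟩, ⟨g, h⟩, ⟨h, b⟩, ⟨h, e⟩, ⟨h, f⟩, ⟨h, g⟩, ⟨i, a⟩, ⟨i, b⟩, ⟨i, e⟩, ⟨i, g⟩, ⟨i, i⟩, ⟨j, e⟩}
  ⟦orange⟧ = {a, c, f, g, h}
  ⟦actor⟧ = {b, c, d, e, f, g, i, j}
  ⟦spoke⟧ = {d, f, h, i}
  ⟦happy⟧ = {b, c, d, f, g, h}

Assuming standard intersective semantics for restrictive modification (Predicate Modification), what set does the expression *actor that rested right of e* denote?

{d, i, j}

⟦that rested⟧ = ⟦rested⟧ = {d, e, h, i, j}
⟦right of e⟧ = {x : ⟨x, e⟩ ∈ ⟦right of⟧} = {c, d, f, g, h, i, j}
⟦actor⟧ = {b, c, d, e, f, g, i, j}
… ∩ ⟦that rested⟧ = {b, c, d, e, f, g, i, j} ∩ {d, e, h, i, j} = {d, e, i, j}
… ∩ ⟦right of e⟧ = {d, e, i, j} ∩ {c, d, f, g, h, i, j} = {d, i, j}
So ⟦actor that rested right of e⟧ = {d, i, j}.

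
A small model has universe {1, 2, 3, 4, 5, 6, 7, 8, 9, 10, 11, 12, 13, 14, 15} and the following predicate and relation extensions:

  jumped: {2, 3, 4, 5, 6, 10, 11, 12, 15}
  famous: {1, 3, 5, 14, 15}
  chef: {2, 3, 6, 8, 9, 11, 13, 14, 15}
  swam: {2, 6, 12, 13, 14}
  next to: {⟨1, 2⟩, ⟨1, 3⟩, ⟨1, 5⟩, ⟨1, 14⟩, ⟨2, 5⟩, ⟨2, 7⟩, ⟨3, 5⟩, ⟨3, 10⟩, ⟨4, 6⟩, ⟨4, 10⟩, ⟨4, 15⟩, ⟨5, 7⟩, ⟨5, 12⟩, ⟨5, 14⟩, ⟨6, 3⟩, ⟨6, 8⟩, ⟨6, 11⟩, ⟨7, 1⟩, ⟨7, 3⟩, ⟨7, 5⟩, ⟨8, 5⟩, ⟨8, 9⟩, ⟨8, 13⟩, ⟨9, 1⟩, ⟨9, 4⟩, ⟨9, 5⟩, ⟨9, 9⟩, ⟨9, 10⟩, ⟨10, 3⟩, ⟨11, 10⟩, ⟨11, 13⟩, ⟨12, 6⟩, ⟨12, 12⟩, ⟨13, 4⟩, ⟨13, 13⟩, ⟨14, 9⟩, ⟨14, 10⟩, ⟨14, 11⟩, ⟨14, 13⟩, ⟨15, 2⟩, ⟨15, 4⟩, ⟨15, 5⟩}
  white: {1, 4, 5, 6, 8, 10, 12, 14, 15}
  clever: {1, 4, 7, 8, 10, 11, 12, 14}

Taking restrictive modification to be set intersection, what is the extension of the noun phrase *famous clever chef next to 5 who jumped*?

⟦next to 5⟧ = {x : ⟨x, 5⟩ ∈ ⟦next to⟧} = {1, 2, 3, 7, 8, 9, 15}
⟦who jumped⟧ = ⟦jumped⟧ = {2, 3, 4, 5, 6, 10, 11, 12, 15}
⟦chef⟧ = {2, 3, 6, 8, 9, 11, 13, 14, 15}
… ∩ ⟦next to 5⟧ = {2, 3, 6, 8, 9, 11, 13, 14, 15} ∩ {1, 2, 3, 7, 8, 9, 15} = {2, 3, 8, 9, 15}
… ∩ ⟦who jumped⟧ = {2, 3, 8, 9, 15} ∩ {2, 3, 4, 5, 6, 10, 11, 12, 15} = {2, 3, 15}
… ∩ ⟦famous⟧ = {2, 3, 15} ∩ {1, 3, 5, 14, 15} = {3, 15}
… ∩ ⟦clever⟧ = {3, 15} ∩ {1, 4, 7, 8, 10, 11, 12, 14} = ∅
So ⟦famous clever chef next to 5 who jumped⟧ = {}.

{}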